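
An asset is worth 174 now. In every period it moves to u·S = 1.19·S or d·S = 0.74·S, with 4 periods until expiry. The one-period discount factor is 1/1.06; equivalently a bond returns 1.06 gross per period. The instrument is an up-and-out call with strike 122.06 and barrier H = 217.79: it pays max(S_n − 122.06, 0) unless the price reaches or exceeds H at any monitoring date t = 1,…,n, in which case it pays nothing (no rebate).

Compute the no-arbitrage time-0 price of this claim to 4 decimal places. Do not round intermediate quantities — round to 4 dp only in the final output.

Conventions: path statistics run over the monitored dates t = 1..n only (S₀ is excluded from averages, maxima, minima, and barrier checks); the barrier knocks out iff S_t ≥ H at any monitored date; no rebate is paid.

Risk-neutral up-probability p* = (R−d)/(u−d) = (1.06−0.74)/(1.19−0.74) = 0.7111; the claim prices as the p*-weighted sum of path payoffs discounted by R^4.
Enumerate all 2^4 = 16 price paths (U = up ×1.19, D = down ×0.74); each path with k up-moves has probability p*^k·(1−p*)^(4−k).
DDDD: M=128.7600, payoff=0.0000, prob=0.006965
UDDD: M=207.0600, payoff=0.0000, prob=0.017145
DUDD: M=153.2244, payoff=0.0000, prob=0.017145
UUDD: M=246.4014, payoff=0.0000, prob=0.042202
DDUD: M=128.7600, payoff=0.0000, prob=0.017145
UDUD: M=207.0600, payoff=12.8694, prob=0.042202
DUUD: M=182.3370, payoff=12.8694, prob=0.042202
UUUD: M=293.2177, payoff=0.0000, prob=0.103883
DDDU: M=128.7600, payoff=0.0000, prob=0.017145
UDDU: M=207.0600, payoff=12.8694, prob=0.042202
DUDU: M=153.2244, payoff=12.8694, prob=0.042202
UUDU: M=246.4014, payoff=0.0000, prob=0.103883
DDUU: M=134.9294, payoff=12.8694, prob=0.042202
UDUU: M=216.9811, payoff=94.9211, prob=0.103883
DUUU: M=216.9811, payoff=94.9211, prob=0.103883
UUUU: M=348.9290, payoff=0.0000, prob=0.255711
Price = Σ prob·payoff / R^4 = 22.436911 / 1.262477 = 17.7721

price = 17.7721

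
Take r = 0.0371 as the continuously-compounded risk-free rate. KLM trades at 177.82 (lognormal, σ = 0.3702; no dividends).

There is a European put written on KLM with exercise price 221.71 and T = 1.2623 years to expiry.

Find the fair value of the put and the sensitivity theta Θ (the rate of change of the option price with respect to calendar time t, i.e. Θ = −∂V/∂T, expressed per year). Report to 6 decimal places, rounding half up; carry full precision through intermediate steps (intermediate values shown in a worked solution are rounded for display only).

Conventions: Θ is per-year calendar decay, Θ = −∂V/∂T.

σ√T = 0.3702·√1.2623 = 0.415928
d₁ = (ln(S/K) + (r+σ²/2)T) / (σ√T) = (ln(177.82/221.71) + (0.0371+0.3702²/2)·1.2623) / 0.415928 = (-0.220598 + 0.133329) / 0.415928 = -0.209818
d₂ = d₁ − σ√T = -0.209818 − 0.415928 = -0.625746
e^{−rT} = 0.954248
N(−d₁) = 0.583095,  N(−d₂) = 0.734259
Put price V = K·e^{−rT}·N(−d₂) − S·N(−d₁) = 155.344571 − 103.685999 = 51.658572
φ(d₁) = (1/√(2π))·e^{−d₁²/2} = 0.390257
Θ = −S·φ(d₁)·σ/(2√T) + r·K·e^{−rT}·N(−d₂) = −11.432894 + 5.763284 = -5.669610

price = 51.658572
Θ = -5.669610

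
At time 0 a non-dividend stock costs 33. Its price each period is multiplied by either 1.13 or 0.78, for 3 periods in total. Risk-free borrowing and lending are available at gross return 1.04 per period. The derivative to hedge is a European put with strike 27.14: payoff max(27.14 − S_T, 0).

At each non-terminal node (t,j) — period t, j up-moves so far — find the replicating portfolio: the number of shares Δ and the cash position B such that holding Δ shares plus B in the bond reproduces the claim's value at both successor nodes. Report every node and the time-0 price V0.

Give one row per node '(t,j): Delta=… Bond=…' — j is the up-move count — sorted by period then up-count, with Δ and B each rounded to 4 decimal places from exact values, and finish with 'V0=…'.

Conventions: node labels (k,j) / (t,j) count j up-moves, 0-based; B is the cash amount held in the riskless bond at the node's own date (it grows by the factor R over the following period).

No-arbitrage ⇒ martingale measure with p* = (R−d)/(u−d) = 0.7429.
Terminal payoffs: V(3,0)=11.4798, V(3,1)=4.4528, V(3,2)=0.0000, V(3,3)=0.0000
  t=2,j=0: stock 20.0772 → up 22.6872 (V=4.4528), down 15.6602 (V=11.4798). Price 6.0190; hedge Δ=-1.0000, bond B=26.0962.
  t=2,j=1: stock 29.0862 → up 32.8674 (V=0.0000), down 22.6872 (V=4.4528). Price 1.1010; hedge Δ=-0.4374, bond B=13.8231.
  t=2,j=2: stock 42.1377 → up 47.6156 (V=0.0000), down 32.8674 (V=0.0000). Price 0.0000; hedge Δ=0.0000, bond B=0.0000.
  t=1,j=0: stock 25.7400 → up 29.0862 (V=1.1010), down 20.0772 (V=6.0190). Price 2.2746; hedge Δ=-0.5459, bond B=16.3260.
  t=1,j=1: stock 37.2900 → up 42.1377 (V=0.0000), down 29.0862 (V=1.1010). Price 0.2722; hedge Δ=-0.0844, bond B=3.4178.
  t=0,j=0: stock 33.0000 → up 37.2900 (V=0.2722), down 25.7400 (V=2.2746). Price 0.7568; hedge Δ=-0.1734, bond B=6.4779.
Verification: the root portfolio costs Δ(0,0)·S0 + B(0,0) = 0.7568, matching V0.

(0,0): Delta=-0.1734 Bond=6.4779
(1,0): Delta=-0.5459 Bond=16.3260
(1,1): Delta=-0.0844 Bond=3.4178
(2,0): Delta=-1.0000 Bond=26.0962
(2,1): Delta=-0.4374 Bond=13.8231
(2,2): Delta=0.0000 Bond=0.0000
V0=0.7568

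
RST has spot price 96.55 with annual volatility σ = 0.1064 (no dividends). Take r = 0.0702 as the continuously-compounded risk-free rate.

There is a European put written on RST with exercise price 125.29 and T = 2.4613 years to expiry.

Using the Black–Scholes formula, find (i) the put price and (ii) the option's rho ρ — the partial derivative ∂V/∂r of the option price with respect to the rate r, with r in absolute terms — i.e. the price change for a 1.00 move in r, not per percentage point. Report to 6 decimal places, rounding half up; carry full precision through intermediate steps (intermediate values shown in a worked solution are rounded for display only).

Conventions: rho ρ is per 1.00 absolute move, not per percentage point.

σ√T = 0.1064·√2.4613 = 0.166926
d₁ = (ln(S/K) + (r+σ²/2)T) / (σ√T) = (ln(96.55/125.29) + (0.0702+0.1064²/2)·2.4613) / 0.166926 = (-0.260570 + 0.186715) / 0.166926 = -0.442440
d₂ = d₁ − σ√T = -0.442440 − 0.166926 = -0.609365
e^{−rT} = 0.841320
N(−d₁) = 0.670914,  N(−d₂) = 0.728859
Put price V = K·e^{−rT}·N(−d₂) − S·N(−d₁) = 76.828269 − 64.776785 = 12.051484
ρ = −K·T·e^{−rT}·N(−d₂) = -189.097418

price = 12.051484
ρ = -189.097418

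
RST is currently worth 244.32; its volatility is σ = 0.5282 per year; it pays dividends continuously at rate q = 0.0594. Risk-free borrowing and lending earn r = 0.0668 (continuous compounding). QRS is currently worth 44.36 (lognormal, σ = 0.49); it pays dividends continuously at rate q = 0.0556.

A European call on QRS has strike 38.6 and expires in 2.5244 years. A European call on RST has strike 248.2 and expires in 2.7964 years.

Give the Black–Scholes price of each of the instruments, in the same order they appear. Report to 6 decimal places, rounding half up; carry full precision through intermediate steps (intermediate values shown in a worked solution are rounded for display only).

price(QRS call K=38.6) = 13.983600
price(RST call K=248.2) = 70.951022

[QRS call K=38.6]
σ√T = 0.49·√2.5244 = 0.778530
d₁ = (ln(S/K) + (r−q+σ²/2)T) / (σ√T) = (ln(44.36/38.6) + (0.0668−0.0556+0.49²/2)·2.5244) / 0.778530 = (0.139086 + 0.331327) / 0.778530 = 0.604233
d₂ = d₁ − σ√T = 0.604233 − 0.778530 = -0.174297
e^{−rT} = 0.844821
e^{−qT} = 0.869048
N(d₁) = 0.727156,  N(d₂) = 0.430816
price = S·e^{−qT}·N(d₁) − K·e^{−rT}·N(d₂) = 28.032563 − 14.048963 = 13.983600
[RST call K=248.2]
σ√T = 0.5282·√2.7964 = 0.883279
d₁ = (ln(S/K) + (r−q+σ²/2)T) / (σ√T) = (ln(244.32/248.2) + (0.0668−0.0594+0.5282²/2)·2.7964) / 0.883279 = (-0.015756 + 0.410785) / 0.883279 = 0.447229
d₂ = d₁ − σ√T = 0.447229 − 0.883279 = -0.436050
e^{−rT} = 0.829610
e^{−qT} = 0.846956
N(d₁) = 0.672645,  N(d₂) = 0.331400
price = S·e^{−qT}·N(d₁) − K·e^{−rT}·N(d₂) = 139.189391 − 68.238369 = 70.951022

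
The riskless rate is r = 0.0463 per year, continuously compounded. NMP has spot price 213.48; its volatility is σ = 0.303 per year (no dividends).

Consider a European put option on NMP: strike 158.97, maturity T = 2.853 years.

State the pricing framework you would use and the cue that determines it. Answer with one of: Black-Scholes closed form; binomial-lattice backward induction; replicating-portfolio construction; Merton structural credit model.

Key observation: with NMP following a GBM at constant σ and r, the European put struck at 158.97 prices in closed form — nothing here needs a stepwise model or a balance sheet.

framework: Black-Scholes closed form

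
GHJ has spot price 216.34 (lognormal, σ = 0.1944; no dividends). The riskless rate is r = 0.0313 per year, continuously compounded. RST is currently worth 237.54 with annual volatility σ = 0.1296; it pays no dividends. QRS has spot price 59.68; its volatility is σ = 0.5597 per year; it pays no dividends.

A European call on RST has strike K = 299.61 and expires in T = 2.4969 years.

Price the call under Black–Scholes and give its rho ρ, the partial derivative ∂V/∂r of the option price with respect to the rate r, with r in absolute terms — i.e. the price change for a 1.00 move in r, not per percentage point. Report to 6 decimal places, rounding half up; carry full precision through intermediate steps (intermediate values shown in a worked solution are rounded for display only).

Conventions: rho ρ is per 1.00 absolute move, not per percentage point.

σ√T = 0.1296·√2.4969 = 0.204789
d₁ = (ln(S/K) + (r+σ²/2)T) / (σ√T) = (ln(237.54/299.61) + (0.0313+0.1296²/2)·2.4969) / 0.204789 = (-0.232146 + 0.099122) / 0.204789 = -0.649565
d₂ = d₁ − σ√T = -0.649565 − 0.204789 = -0.854354
e^{−rT} = 0.924823
N(d₁) = 0.257987,  N(d₂) = 0.196455
Call price V = S·N(d₁) − K·e^{−rT}·N(d₂) = 61.282136 − 54.434846 = 6.847290
ρ = K·T·e^{−rT}·N(d₂) = 135.918366

price = 6.847290
ρ = 135.918366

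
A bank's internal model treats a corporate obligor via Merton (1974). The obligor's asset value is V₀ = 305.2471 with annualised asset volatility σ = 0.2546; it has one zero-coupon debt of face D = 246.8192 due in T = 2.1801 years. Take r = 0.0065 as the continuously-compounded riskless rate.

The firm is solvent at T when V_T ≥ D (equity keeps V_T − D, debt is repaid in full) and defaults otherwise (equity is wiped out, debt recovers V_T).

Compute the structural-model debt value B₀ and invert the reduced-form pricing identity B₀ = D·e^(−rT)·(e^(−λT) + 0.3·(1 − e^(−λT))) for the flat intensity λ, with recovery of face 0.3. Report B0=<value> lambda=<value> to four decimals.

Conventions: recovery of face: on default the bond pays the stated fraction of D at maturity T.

B0=226.3086 lambda=0.0483

Work the structural quantities from V₀ = 305.2471 against face 246.8192:
d₁ = [ln(V₀/D) + (r + σ²/2)T] / (σ√T)
   = [ln(305.2471/246.8192) + (0.0065 + 0.5·0.2546²)·2.1801] / (0.2546·√2.1801)
   = [0.212466 + 0.084829] / 0.375921 = 0.790843
d₂ = d₁ − σ√T = 0.790843 − 0.375921 = 0.414922
N(d₁) = 0.785482,  N(d₂) = 0.660900,  e^(−rT) = 0.985929
E₀ = V₀·N(d₁) − D·e^(−rT)·N(d₂)
   = 305.2471·0.785482 − 246.8192·0.985929·0.660900 = 78.938488
B₀ = V₀ − E₀ = 305.2471 − 78.938488 = 226.308612
e^(−λT) = (B₀·e^(rT)/D − 0.3)/(1 − 0.3) = (226.3086·1.014272/246.8192 − 0.3)/0.7 = 0.89997982
λ = −ln(0.89997982)/2.1801 = 0.048339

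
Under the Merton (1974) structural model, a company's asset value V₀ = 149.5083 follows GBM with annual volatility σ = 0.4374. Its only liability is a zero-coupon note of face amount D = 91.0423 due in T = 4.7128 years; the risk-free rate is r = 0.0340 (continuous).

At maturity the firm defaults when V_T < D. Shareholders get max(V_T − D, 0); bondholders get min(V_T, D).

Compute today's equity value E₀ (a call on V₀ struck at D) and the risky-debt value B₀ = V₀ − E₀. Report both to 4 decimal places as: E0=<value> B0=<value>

Apply the equity-as-call identities (strike 91.0423, horizon 4.7128 years):
d₁ = [ln(V₀/D) + (r + σ²/2)T] / (σ√T)
   = [ln(149.5083/91.0423) + (0.0340 + 0.5·0.4374²)·4.7128] / (0.4374·√4.7128)
   = [0.496028 + 0.611059] / 0.949551 = 1.165905
d₂ = d₁ − σ√T = 1.165905 − 0.949551 = 0.216354
N(d₁) = 0.878174,  N(d₂) = 0.585644,  e^(−rT) = 0.851943
E₀ = V₀·N(d₁) − D·e^(−rT)·N(d₂)
   = 149.5083·0.878174 − 91.0423·0.851943·0.585644 = 85.869991
B₀ = V₀ − E₀ = 149.5083 − 85.869991 = 63.638309

E0=85.8700 B0=63.6383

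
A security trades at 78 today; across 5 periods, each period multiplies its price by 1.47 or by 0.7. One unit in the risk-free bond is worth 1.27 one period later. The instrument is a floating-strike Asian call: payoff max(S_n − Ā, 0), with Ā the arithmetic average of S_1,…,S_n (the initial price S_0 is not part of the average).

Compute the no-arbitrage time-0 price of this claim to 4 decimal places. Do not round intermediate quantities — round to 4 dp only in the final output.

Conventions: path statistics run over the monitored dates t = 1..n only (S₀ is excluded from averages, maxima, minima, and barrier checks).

Set p* = 0.7403 (from d < R < u); the path-dependent value is the discounted p*-expectation over all price paths.
Enumerate all 2^5 = 32 price paths (U = up ×1.47, D = down ×0.7); each path with k up-moves has probability p*^k·(1−p*)^(5−k).
DDDDD: Ā=30.2823, payoff=0.0000, prob=0.001182
UDDDD: Ā=63.5927, payoff=0.0000, prob=0.003369
DUDDD: Ā=51.5807, payoff=0.0000, prob=0.003369
UUDDD: Ā=108.3195, payoff=0.0000, prob=0.009603
DDUDD: Ā=43.1723, payoff=0.0000, prob=0.003369
UDUDD: Ā=90.6619, payoff=0.0000, prob=0.009603
DUUDD: Ā=78.6499, payoff=0.0000, prob=0.009603
UUUDD: Ā=165.1648, payoff=0.0000, prob=0.027367
DDDUD: Ā=37.2864, payoff=0.0000, prob=0.003369
UDDUD: Ā=78.3015, payoff=0.0000, prob=0.009603
DUDUD: Ā=66.2895, payoff=0.0000, prob=0.009603
UUDUD: Ā=139.2080, payoff=0.0000, prob=0.027367
DDUUD: Ā=57.8811, payoff=0.0000, prob=0.009603
UDUUD: Ā=121.5504, payoff=0.0000, prob=0.027367
DUUUD: Ā=109.5384, payoff=11.8683, prob=0.027367
UUUUD: Ā=230.0306, payoff=24.9234, prob=0.077997
DDDDU: Ā=33.1663, payoff=0.0000, prob=0.003369
UDDDU: Ā=69.6493, payoff=0.0000, prob=0.009603
DUDDU: Ā=57.6373, payoff=0.1754, prob=0.009603
UUDDU: Ā=121.0383, payoff=0.3684, prob=0.027367
DDUDU: Ā=49.2289, payoff=8.5838, prob=0.009603
UDUDU: Ā=103.3807, payoff=18.0260, prob=0.027367
DUUDU: Ā=91.3687, payoff=30.0380, prob=0.027367
UUUDU: Ā=191.8742, payoff=63.0798, prob=0.077997
DDDUU: Ā=43.3430, payoff=14.4697, prob=0.009603
UDDUU: Ā=91.0203, payoff=30.3864, prob=0.027367
DUDUU: Ā=79.0083, payoff=42.3984, prob=0.027367
UUDUU: Ā=165.9175, payoff=89.0366, prob=0.077997
DDUUU: Ā=70.5999, payoff=50.8068, prob=0.027367
UDUUU: Ā=148.2599, payoff=106.6942, prob=0.077997
DUUUU: Ā=136.2479, payoff=118.7062, prob=0.077997
UUUUU: Ā=286.1205, payoff=249.2830, prob=0.222290
Price = Σ prob·payoff / R^5 = 92.057882 / 3.303837 = 27.8639

price = 27.8639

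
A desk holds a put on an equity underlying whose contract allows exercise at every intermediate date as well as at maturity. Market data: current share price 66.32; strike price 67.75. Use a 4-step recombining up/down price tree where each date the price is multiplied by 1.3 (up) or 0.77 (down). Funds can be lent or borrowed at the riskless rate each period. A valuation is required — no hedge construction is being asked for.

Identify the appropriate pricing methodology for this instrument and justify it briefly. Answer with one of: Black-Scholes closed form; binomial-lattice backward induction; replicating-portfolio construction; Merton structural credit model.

Key observation: the exercise right at every one of the 4 steps is what matters: each node needs max(67.75 − S, continuation), which only the stepwise tree valuation starting from spot 66.32 delivers.

framework: binomial-lattice backward induction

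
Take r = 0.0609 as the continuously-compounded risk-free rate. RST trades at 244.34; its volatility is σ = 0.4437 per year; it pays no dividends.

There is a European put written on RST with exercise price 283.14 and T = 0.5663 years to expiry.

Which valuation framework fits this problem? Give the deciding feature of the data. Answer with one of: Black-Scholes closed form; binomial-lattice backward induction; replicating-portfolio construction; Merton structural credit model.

framework: Black-Scholes closed form

Key observation: a European claim on RST (strike 283.14) — a lognormal (GBM) underlying with constant rate and volatility — has an exact closed-form value; no lattice or capital structure is involved.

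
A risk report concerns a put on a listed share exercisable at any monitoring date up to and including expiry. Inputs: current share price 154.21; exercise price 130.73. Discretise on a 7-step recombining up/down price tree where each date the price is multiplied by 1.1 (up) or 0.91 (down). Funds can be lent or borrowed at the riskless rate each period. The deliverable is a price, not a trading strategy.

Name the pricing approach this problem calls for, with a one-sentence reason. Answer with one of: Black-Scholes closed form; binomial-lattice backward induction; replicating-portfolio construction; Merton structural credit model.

framework: binomial-lattice backward induction

Key observation: the defining feature is the embedded early-exercise option across 7 discrete dates on the spot-154.21 tree; pricing the strike-130.73 put means working backward with an exercise test at every node.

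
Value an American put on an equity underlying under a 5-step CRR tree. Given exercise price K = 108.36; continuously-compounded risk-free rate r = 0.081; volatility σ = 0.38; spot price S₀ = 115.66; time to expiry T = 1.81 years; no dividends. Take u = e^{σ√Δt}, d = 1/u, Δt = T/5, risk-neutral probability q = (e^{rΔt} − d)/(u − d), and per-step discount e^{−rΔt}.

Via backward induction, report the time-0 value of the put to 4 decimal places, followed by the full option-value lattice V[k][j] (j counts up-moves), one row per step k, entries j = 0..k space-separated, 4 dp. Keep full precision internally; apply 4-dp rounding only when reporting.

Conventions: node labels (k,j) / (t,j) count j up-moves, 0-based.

Δt=0.36200, u=1.25688, d=0.79562, q=0.50760, disc=e^(-rΔt)=0.97110
k=5 terminal: V=max(K-S,0) → 71.4865 50.1092 16.3385 0.0000 0.0000 0.0000
k=4: j=0 S=46.3455 intr=62.0145 cont=58.8833 V=62.0145[EX]; j=1 S=73.2142 intr=35.1458 cont=32.0146 V=35.1458[EX]; j=2 S=115.6600 intr=0.0000 cont=7.8126 V=7.8126[hold]; j=3 S=182.7136 intr=0.0000 cont=0.0000 V=0.0000[hold]; j=4 S=288.6413 intr=0.0000 cont=0.0000 V=0.0000[hold]
k=3: j=0 S=58.2508 intr=50.1092 cont=46.9780 V=50.1092[EX]; j=1 S=92.0215 intr=16.3385 cont=20.6568 V=20.6568[hold]; j=2 S=145.3707 intr=0.0000 cont=3.7358 V=3.7358[hold]; j=3 S=229.6490 intr=0.0000 cont=0.0000 V=0.0000[hold]
k=2: j=0 S=73.2142 intr=35.1458 cont=34.1432 V=35.1458[EX]; j=1 S=115.6600 intr=0.0000 cont=11.7190 V=11.7190[hold]; j=2 S=182.7136 intr=0.0000 cont=1.7863 V=1.7863[hold]
k=1: j=0 S=92.0215 intr=16.3385 cont=22.5823 V=22.5823[hold]; j=1 S=145.3707 intr=0.0000 cont=6.4842 V=6.4842[hold]
k=0: j=0 S=115.6600 intr=0.0000 cont=13.9945 V=13.9945[hold]

price = 13.9945
tree:
13.9945
22.5823 6.4842
35.1458 11.7190 1.7863
50.1092 20.6568 3.7358 0.0000
62.0145 35.1458 7.8126 0.0000 0.0000
71.4865 50.1092 16.3385 0.0000 0.0000 0.0000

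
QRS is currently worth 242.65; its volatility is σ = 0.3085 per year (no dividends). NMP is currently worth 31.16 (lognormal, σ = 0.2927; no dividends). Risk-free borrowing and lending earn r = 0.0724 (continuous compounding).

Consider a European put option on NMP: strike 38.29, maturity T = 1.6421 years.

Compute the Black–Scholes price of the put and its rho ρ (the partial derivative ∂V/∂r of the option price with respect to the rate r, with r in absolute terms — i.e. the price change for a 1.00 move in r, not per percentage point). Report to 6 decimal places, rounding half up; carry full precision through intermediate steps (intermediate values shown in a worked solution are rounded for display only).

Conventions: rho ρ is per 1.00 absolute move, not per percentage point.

σ√T = 0.2927·√1.6421 = 0.375079
d₁ = (ln(S/K) + (r+σ²/2)T) / (σ√T) = (ln(31.16/38.29) + (0.0724+0.2927²/2)·1.6421) / 0.375079 = (-0.206054 + 0.189230) / 0.375079 = -0.044853
d₂ = d₁ − σ√T = -0.044853 − 0.375079 = -0.419932
e^{−rT} = 0.887907
N(−d₁) = 0.517888,  N(−d₂) = 0.662732
Put price V = K·e^{−rT}·N(−d₂) − S·N(−d₁) = 22.531554 − 16.137384 = 6.394170
ρ = −K·T·e^{−rT}·N(−d₂) = -36.999065

price = 6.394170
ρ = -36.999065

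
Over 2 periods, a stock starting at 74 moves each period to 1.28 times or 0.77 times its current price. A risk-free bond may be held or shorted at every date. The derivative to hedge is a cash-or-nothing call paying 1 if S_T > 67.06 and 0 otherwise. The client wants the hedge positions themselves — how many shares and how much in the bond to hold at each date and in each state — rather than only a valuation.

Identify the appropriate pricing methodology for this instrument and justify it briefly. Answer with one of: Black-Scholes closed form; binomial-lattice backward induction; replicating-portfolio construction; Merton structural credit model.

framework: replicating-portfolio construction

Key observation: a price alone would not answer the question — the per-node share/bond construction on the spot-74, 1.28/0.77 tree is required, and only the replicating-portfolio method yields it.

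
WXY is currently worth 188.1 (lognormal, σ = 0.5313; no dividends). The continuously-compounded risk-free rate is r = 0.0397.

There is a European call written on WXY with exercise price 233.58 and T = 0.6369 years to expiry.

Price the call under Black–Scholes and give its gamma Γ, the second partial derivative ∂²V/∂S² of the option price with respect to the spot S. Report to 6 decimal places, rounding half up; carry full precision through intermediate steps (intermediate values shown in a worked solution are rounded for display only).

σ√T = 0.5313·√0.6369 = 0.424009
d₁ = (ln(S/K) + (r+σ²/2)T) / (σ√T) = (ln(188.1/233.58) + (0.0397+0.5313²/2)·0.6369) / 0.424009 = (-0.216551 + 0.115177) / 0.424009 = -0.239084
d₂ = d₁ − σ√T = -0.239084 − 0.424009 = -0.663094
e^{−rT} = 0.975032
N(d₁) = 0.405520,  N(d₂) = 0.253635
Call price V = S·N(d₁) − K·e^{−rT}·N(d₂) = 76.278329 − 57.764923 = 18.513406
φ(d₁) = (1/√(2π))·e^{−d₁²/2} = 0.387702
Γ = φ(d₁) / (S·σ·√T) = 0.004861

price = 18.513406
Γ = 0.004861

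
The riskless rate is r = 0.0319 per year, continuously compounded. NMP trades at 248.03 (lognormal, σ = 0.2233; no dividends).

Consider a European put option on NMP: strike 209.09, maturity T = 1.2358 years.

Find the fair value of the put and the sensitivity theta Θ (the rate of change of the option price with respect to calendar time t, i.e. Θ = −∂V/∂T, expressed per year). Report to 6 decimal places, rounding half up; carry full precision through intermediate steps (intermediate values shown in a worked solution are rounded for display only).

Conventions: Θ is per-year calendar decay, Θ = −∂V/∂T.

price = 6.102160
Θ = -4.696472

σ√T = 0.2233·√1.2358 = 0.248235
d₁ = (ln(S/K) + (r+σ²/2)T) / (σ√T) = (ln(248.03/209.09) + (0.0319+0.2233²/2)·1.2358) / 0.248235 = (0.170785 + 0.070232) / 0.248235 = 0.970924
d₂ = d₁ − σ√T = 0.970924 − 0.248235 = 0.722689
e^{−rT} = 0.961345
N(−d₁) = 0.165793,  N(−d₂) = 0.234935
Put price V = K·e^{−rT}·N(−d₂) − S·N(−d₁) = 47.223810 − 41.121650 = 6.102160
φ(d₁) = (1/√(2π))·e^{−d₁²/2} = 0.249004
Θ = −S·φ(d₁)·σ/(2√T) + r·K·e^{−rT}·N(−d₂) = −6.202912 + 1.506440 = -4.696472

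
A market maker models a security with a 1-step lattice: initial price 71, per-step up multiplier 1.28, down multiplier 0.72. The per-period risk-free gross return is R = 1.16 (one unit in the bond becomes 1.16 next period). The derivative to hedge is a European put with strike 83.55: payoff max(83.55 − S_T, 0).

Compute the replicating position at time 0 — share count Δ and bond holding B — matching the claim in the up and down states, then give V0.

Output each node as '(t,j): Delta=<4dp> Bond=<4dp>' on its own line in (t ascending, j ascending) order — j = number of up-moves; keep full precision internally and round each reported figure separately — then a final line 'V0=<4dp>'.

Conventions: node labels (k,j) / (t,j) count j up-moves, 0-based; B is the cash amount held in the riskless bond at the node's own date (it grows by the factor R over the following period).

Arbitrage-free pricing uses the up-move probability p* = (R−d)/(u−d) = 0.7857, discounting each step at R = 1.16.
Payoffs at expiry: V(1,0)=32.4300, V(1,1)=0.0000
  t=0,j=0: stock 71.0000 → up 90.8800 (V=0.0000), down 51.1200 (V=32.4300). Price 5.9908; hedge Δ=-0.8156, bond B=63.9015.
Sanity check at the root: Δ(0,0)·S0 + B(0,0) reproduces V0 = 5.9908.

(0,0): Delta=-0.8156 Bond=63.9015
V0=5.9908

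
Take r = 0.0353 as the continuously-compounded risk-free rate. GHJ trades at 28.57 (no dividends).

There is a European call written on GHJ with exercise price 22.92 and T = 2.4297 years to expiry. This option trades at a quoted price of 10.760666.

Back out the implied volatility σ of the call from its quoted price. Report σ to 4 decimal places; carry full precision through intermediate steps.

At σ = 0.4182 the Black–Scholes value reproduces the quote:
σ√T = 0.4182·√2.4297 = 0.651869
d₁ = (ln(S/K) + (r+σ²/2)T) / (σ√T) = (ln(28.57/22.92) + (0.0353+0.4182²/2)·2.4297) / 0.651869 = (0.220347 + 0.298235) / 0.651869 = 0.795532
d₂ = d₁ − σ√T = 0.795532 − 0.651869 = 0.143662
e^{−rT} = 0.917807
N(d₁) = 0.786848,  N(d₂) = 0.557116
V = S·N(d₁) − K·e^{−rT}·N(d₂) = 22.480242 − 11.719576 = 10.760666 (matching the quote); vega is positive throughout, so no other σ reproduces this price

sigma = 0.4182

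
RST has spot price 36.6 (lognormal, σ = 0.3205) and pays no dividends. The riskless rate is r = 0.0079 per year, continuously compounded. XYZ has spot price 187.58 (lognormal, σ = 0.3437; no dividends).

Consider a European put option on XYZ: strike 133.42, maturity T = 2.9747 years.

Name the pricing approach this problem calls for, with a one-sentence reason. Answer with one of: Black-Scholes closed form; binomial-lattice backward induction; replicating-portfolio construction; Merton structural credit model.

framework: Black-Scholes closed form

Key observation: the instrument is a plain European put (strike 133.42) on a lognormal asset; the exact continuous-time formula applies directly.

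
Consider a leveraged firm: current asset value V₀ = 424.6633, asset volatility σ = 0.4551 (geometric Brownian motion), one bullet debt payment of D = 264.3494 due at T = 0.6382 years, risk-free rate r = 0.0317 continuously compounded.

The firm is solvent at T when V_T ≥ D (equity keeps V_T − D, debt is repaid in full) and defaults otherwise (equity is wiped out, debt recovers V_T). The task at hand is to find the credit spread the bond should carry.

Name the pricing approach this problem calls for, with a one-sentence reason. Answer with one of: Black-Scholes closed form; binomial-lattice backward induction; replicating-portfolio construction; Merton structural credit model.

Key observation: assets follow a GBM and default happens iff V_T < 264.3494; valuing claims on that split (equity as a call, risky debt as the residual) is the structural model's definition.

framework: Merton structural credit model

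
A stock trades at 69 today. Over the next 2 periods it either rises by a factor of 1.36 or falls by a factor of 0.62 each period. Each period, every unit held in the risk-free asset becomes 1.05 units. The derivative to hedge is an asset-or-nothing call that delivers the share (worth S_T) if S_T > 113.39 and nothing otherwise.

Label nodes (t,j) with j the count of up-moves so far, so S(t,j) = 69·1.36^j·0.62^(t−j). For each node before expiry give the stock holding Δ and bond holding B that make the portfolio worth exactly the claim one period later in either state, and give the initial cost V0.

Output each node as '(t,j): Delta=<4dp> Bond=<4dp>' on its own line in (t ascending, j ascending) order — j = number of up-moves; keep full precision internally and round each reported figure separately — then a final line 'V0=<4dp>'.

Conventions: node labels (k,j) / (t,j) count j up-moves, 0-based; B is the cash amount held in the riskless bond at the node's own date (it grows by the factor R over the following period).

The replicating-portfolio and risk-neutral prices coincide; use p* = (1.05−0.62)/(1.36−0.62) = 0.5811 for the latter.
Terminal payoffs: V(2,0)=0.0000, V(2,1)=0.0000, V(2,2)=127.6224
  t=1,j=0: stock 42.7800 → up 58.1808 (V=0.0000), down 26.5236 (V=0.0000). Price 0.0000; hedge Δ=0.0000, bond B=0.0000.
  t=1,j=1: stock 93.8400 → up 127.6224 (V=127.6224), down 58.1808 (V=0.0000). Price 70.6276; hedge Δ=1.8378, bond B=-101.8351.
  t=0,j=0: stock 69.0000 → up 93.8400 (V=70.6276), down 42.7800 (V=0.0000). Price 39.0860; hedge Δ=1.3832, bond B=-56.3566.
As a check, the time-0 holding Δ(0,0)·S0 + B(0,0) comes to 39.0860 — exactly V0.

(0,0): Delta=1.3832 Bond=-56.3566
(1,0): Delta=0.0000 Bond=0.0000
(1,1): Delta=1.8378 Bond=-101.8351
V0=39.0860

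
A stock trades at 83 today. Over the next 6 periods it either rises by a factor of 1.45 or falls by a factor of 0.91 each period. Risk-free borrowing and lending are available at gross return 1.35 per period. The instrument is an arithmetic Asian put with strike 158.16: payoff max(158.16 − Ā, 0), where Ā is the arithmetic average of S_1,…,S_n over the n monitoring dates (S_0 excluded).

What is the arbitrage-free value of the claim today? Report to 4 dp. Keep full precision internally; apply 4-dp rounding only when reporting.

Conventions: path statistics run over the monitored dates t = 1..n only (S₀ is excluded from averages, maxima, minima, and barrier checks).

price = 0.3605

Under the martingale measure an up-move has probability p* = 0.8148; value the claim as the probability-weighted average of per-path payoffs, discounted 6 periods at R = 1.35.
Enumerate all 2^6 = 64 price paths (U = up ×1.45, D = down ×0.91); each path with k up-moves has probability p*^k·(1−p*)^(6−k).
DDDDDD: Ā=60.4423, payoff=97.7177, prob=0.000040
UDDDDD: Ā=96.3091, payoff=61.8509, prob=0.000177
DUDDDD: Ā=88.8391, payoff=69.3209, prob=0.000177
UUDDDD: Ā=141.5569, payoff=16.6031, prob=0.000781
DDUDDD: Ā=82.0414, payoff=76.1186, prob=0.000177
UDUDDD: Ā=130.7254, payoff=27.4346, prob=0.000781
DUUDDD: Ā=123.2554, payoff=34.9046, prob=0.000781
UUUDDD: Ā=196.3959, payoff=0.0000, prob=0.003436
DDDUDD: Ā=75.8555, payoff=82.3045, prob=0.000177
UDDUDD: Ā=120.8687, payoff=37.2913, prob=0.000781
DUDUDD: Ā=113.3987, payoff=44.7613, prob=0.000781
UUDUDD: Ā=180.6902, payoff=0.0000, prob=0.003436
DDUUDD: Ā=106.6010, payoff=51.5590, prob=0.000781
UDUUDD: Ā=169.8587, payoff=0.0000, prob=0.003436
DUUUDD: Ā=162.3887, payoff=0.0000, prob=0.003436
UUUUDD: Ā=258.7513, payoff=0.0000, prob=0.015116
DDDDUD: Ā=70.2264, payoff=87.9336, prob=0.000177
UDDDUD: Ā=111.8991, payoff=46.2609, prob=0.000781
DUDDUD: Ā=104.4291, payoff=53.7309, prob=0.000781
UUDDUD: Ā=166.3981, payoff=0.0000, prob=0.003436
DDUDUD: Ā=97.6314, payoff=60.5286, prob=0.000781
UDUDUD: Ā=155.5666, payoff=2.5934, prob=0.003436
DUUDUD: Ā=148.0966, payoff=10.0634, prob=0.003436
UUUDUD: Ā=235.9781, payoff=0.0000, prob=0.015116
DDDUUD: Ā=91.4455, payoff=66.7145, prob=0.000781
UDDUUD: Ā=145.7099, payoff=12.4501, prob=0.003436
DUDUUD: Ā=138.2399, payoff=19.9201, prob=0.003436
UUDUUD: Ā=220.2724, payoff=0.0000, prob=0.015116
DDUUUD: Ā=131.4422, payoff=26.7178, prob=0.003436
UDUUUD: Ā=209.4409, payoff=0.0000, prob=0.015116
DUUUUD: Ā=201.9709, payoff=0.0000, prob=0.015116
UUUUUD: Ā=321.8218, payoff=0.0000, prob=0.066512
DDDDDU: Ā=65.1038, payoff=93.0562, prob=0.000177
UDDDDU: Ā=103.7368, payoff=54.4232, prob=0.000781
DUDDDU: Ā=96.2668, payoff=61.8932, prob=0.000781
UUDDDU: Ā=153.3922, payoff=4.7678, prob=0.003436
DDUDDU: Ā=89.4691, payoff=68.6909, prob=0.000781
UDUDDU: Ā=142.5607, payoff=15.5993, prob=0.003436
DUUDDU: Ā=135.0907, payoff=23.0693, prob=0.003436
UUUDDU: Ā=215.2544, payoff=0.0000, prob=0.015116
DDDUDU: Ā=83.2832, payoff=74.8768, prob=0.000781
UDDUDU: Ā=132.7040, payoff=25.4560, prob=0.003436
DUDUDU: Ā=125.2340, payoff=32.9260, prob=0.003436
UUDUDU: Ā=199.5488, payoff=0.0000, prob=0.015116
DDUUDU: Ā=118.4363, payoff=39.7237, prob=0.003436
UDUUDU: Ā=188.7173, payoff=0.0000, prob=0.015116
DUUUDU: Ā=181.2473, payoff=0.0000, prob=0.015116
UUUUDU: Ā=288.8006, payoff=0.0000, prob=0.066512
DDDDUU: Ā=77.6541, payoff=80.5059, prob=0.000781
UDDDUU: Ā=123.7345, payoff=34.4255, prob=0.003436
DUDDUU: Ā=116.2645, payoff=41.8955, prob=0.003436
UUDDUU: Ā=185.2566, payoff=0.0000, prob=0.015116
DDUDUU: Ā=109.4668, payoff=48.6932, prob=0.003436
UDUDUU: Ā=174.4251, payoff=0.0000, prob=0.015116
DUUDUU: Ā=166.9551, payoff=0.0000, prob=0.015116
UUUDUU: Ā=266.0273, payoff=0.0000, prob=0.066512
DDDUUU: Ā=103.2809, payoff=54.8791, prob=0.003436
UDDUUU: Ā=164.5684, payoff=0.0000, prob=0.015116
DUDUUU: Ā=157.0984, payoff=1.0616, prob=0.015116
UUDUUU: Ā=250.3217, payoff=0.0000, prob=0.066512
DDUUUU: Ā=150.3007, payoff=7.8593, prob=0.015116
UDUUUU: Ā=239.4902, payoff=0.0000, prob=0.066512
DUUUUU: Ā=232.0202, payoff=0.0000, prob=0.066512
UUUUUU: Ā=369.7025, payoff=0.0000, prob=0.292653
Price = Σ prob·payoff / R^6 = 2.182255 / 6.053445 = 0.3605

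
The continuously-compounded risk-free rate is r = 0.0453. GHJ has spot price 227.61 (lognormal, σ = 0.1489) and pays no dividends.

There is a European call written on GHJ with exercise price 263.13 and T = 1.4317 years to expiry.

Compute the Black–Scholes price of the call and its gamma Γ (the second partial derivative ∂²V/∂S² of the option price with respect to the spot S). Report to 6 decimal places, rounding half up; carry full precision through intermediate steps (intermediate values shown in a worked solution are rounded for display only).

σ√T = 0.1489·√1.4317 = 0.178164
d₁ = (ln(S/K) + (r+σ²/2)T) / (σ√T) = (ln(227.61/263.13) + (0.0453+0.1489²/2)·1.4317) / 0.178164 = (-0.145015 + 0.080727) / 0.178164 = -0.360832
d₂ = d₁ − σ√T = -0.360832 − 0.178164 = -0.538996
e^{−rT} = 0.937202
N(d₁) = 0.359113,  N(d₂) = 0.294945
Call price V = S·N(d₁) − K·e^{−rT}·N(d₂) = 81.737642 − 72.735194 = 9.002448
φ(d₁) = (1/√(2π))·e^{−d₁²/2} = 0.373799
Γ = φ(d₁) / (S·σ·√T) = 0.009218

price = 9.002448
Γ = 0.009218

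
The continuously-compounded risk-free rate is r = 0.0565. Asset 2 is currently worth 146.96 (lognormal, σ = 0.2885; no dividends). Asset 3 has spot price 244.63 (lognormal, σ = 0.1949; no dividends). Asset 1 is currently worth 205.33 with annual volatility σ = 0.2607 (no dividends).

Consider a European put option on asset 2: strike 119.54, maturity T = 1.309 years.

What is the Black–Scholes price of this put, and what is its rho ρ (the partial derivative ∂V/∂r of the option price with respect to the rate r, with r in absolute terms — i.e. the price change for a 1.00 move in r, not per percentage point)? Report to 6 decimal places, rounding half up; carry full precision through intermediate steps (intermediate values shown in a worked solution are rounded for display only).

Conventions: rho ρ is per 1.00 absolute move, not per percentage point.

σ√T = 0.2885·√1.309 = 0.330077
d₁ = (ln(S/K) + (r+σ²/2)T) / (σ√T) = (ln(146.96/119.54) + (0.0565+0.2885²/2)·1.309) / 0.330077 = (0.206509 + 0.128434) / 0.330077 = 1.014742
d₂ = d₁ − σ√T = 1.014742 − 0.330077 = 0.684665
e^{−rT} = 0.928710
N(−d₁) = 0.155114,  N(−d₂) = 0.246778
Put price V = K·e^{−rT}·N(−d₂) − S·N(−d₁) = 27.396766 − 22.795602 = 4.601164
ρ = −K·T·e^{−rT}·N(−d₂) = -35.862367

price = 4.601164
ρ = -35.862367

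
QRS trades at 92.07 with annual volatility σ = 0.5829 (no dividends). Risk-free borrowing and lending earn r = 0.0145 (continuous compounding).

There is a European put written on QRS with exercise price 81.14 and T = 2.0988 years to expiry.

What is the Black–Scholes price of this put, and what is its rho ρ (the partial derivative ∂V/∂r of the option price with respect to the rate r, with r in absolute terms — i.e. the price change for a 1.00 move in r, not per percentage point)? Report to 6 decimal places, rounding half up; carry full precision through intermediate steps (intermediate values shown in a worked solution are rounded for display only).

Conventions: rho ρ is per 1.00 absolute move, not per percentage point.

σ√T = 0.5829·√2.0988 = 0.844461
d₁ = (ln(S/K) + (r+σ²/2)T) / (σ√T) = (ln(92.07/81.14) + (0.0145+0.5829²/2)·2.0988) / 0.844461 = (0.126373 + 0.386990) / 0.844461 = 0.607918
d₂ = d₁ − σ√T = 0.607918 − 0.844461 = -0.236543
e^{−rT} = 0.970026
N(−d₁) = 0.271621,  N(−d₂) = 0.593494
Put price V = K·e^{−rT}·N(−d₂) − S·N(−d₁) = 46.712694 − 25.008145 = 21.704549
ρ = −K·T·e^{−rT}·N(−d₂) = -98.040601

price = 21.704549
ρ = -98.040601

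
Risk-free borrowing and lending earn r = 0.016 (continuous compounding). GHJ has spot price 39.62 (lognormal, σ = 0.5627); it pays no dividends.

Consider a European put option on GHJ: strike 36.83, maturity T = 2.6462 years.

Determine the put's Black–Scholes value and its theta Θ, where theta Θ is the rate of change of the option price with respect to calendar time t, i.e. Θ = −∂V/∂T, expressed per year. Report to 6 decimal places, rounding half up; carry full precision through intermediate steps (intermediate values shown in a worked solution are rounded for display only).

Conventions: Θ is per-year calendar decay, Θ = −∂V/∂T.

price = 11.156180
Θ = -1.949743

σ√T = 0.5627·√2.6462 = 0.915352
d₁ = (ln(S/K) + (r+σ²/2)T) / (σ√T) = (ln(39.62/36.83) + (0.016+0.5627²/2)·2.6462) / 0.915352 = (0.073021 + 0.461274) / 0.915352 = 0.583705
d₂ = d₁ − σ√T = 0.583705 − 0.915352 = -0.331648
e^{−rT} = 0.958545
N(−d₁) = 0.279710,  N(−d₂) = 0.629922
Put price V = K·e^{−rT}·N(−d₂) − S·N(−d₁) = 22.238271 − 11.082091 = 11.156180
φ(d₁) = (1/√(2π))·e^{−d₁²/2} = 0.336454
Θ = −S·φ(d₁)·σ/(2√T) + r·K·e^{−rT}·N(−d₂) = −2.305556 + 0.355812 = -1.949743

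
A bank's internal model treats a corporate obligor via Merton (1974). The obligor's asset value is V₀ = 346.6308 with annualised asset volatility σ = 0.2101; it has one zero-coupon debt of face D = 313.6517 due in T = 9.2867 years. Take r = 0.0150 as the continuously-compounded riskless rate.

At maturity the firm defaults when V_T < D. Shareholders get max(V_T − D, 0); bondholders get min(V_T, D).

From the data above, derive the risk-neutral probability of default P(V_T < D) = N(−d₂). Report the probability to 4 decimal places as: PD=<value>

With assets at 346.6308 and a single debt payment of 313.6517 at 9.2867 years:
d₁ = [ln(V₀/D) + (r + σ²/2)T] / (σ√T)
   = [ln(346.6308/313.6517) + (0.0150 + 0.5·0.2101²)·9.2867] / (0.2101·√9.2867)
   = [0.099977 + 0.344267] / 0.640261 = 0.693849
d₂ = d₁ − σ√T = 0.693849 − 0.640261 = 0.053589
risk-neutral PD = N(−d₂) = N(-0.053589) = 0.478631

PD=0.4786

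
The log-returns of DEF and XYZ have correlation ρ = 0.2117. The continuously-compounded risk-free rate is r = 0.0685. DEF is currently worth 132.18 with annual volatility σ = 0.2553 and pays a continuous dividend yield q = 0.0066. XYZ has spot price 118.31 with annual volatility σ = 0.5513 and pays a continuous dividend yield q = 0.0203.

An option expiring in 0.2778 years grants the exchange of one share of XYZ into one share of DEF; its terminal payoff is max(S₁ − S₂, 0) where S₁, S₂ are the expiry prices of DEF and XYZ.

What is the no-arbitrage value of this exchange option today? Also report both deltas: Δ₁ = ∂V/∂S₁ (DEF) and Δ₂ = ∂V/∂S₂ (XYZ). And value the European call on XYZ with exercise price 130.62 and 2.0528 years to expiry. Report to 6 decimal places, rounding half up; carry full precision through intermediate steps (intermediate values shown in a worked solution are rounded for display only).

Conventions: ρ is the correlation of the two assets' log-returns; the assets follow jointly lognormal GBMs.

σ_eff = √(σ₁² + σ₂² − 2ρσ₁σ₂) = √(0.2553² + 0.5513² − 2·0.2117·0.2553·0.5513) = 0.556343
d₁ = (ln(S₁/S₂) + (q₂ − q₁ + σ_eff²/2)T) / (σ_eff√T) = (ln(132.18/118.31) + (0.0203 − 0.0066 + 0.154759)·0.2778) / 0.293230 = 0.537646
d₂ = d₁ − σ_eff√T = 0.537646 − 0.293230 = 0.244416
N(d₁) = 0.704589,  N(d₂) = 0.596546
V = S₁·e^{−q₁T}·N(d₁) − S₂·e^{−q₂T}·N(d₂) = 92.962026 − 70.180436 = 22.781591
Δ₁ = e^{−q₁T}·N(d₁) = 0.703299;  Δ₂ = −e^{−q₂T}·N(d₂) = -0.593191
[vanilla: XYZ call K=130.62]
σ√T = 0.5513·√2.0528 = 0.789880
d₁ = (ln(S/K) + (r−q+σ²/2)T) / (σ√T) = (ln(118.31/130.62) + (0.0685−0.0203+0.5513²/2)·2.0528) / 0.789880 = (-0.098984 + 0.410900) / 0.789880 = 0.394891
d₂ = d₁ − σ√T = 0.394891 − 0.789880 = -0.394990
e^{−rT} = 0.868822
e^{−qT} = 0.959184
N(d₁) = 0.653538,  N(d₂) = 0.346425
price = S·e^{−qT}·N(d₁) − K·e^{−rT}·N(d₂) = 74.164248 − 39.314262 = 34.849985

exchange price = 22.781591
Δ1 = 0.703299
Δ2 = -0.593191
price(XYZ call K=130.62) = 34.849985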